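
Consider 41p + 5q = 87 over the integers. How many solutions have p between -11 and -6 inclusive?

gcd(41, 5) = 1  (41 = 8×5 + 1, 5 = 5×1).
Back-substituting, 41×(1) + 5×(-8) = 1.
Scale by 87: particular solution (87, -696); reduce p mod 5: (2, 1).
General solution: p = 2 + 5t, q = 1 - 41t for integer t.
-11 ≤ 2 + 5t ≤ -6 gives t ∈ [-2, -2], which is 1 value.

1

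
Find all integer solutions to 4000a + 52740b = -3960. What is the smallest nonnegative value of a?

711

gcd(52740, 4000):
  52740 = 13×4000 + 740
  4000 = 5×740 + 300
  740 = 2×300 + 140
  300 = 2×140 + 20
  140 = 7×20
so gcd(52740, 4000) = 20.
20 divides -3960, so solutions exist.
Back-substitute for Bézout coefficients:
  20 = 300 - 2×140
  ... = 4000×(356) + 52740×(-27)
Scale by -3960/20 = -198: (a₀, b₀) = (-70488, 5346).
General solution: a = -70488 + 2637t, b = 5346 - 200t for integer t.
a ≥ 0: smallest is -70488 mod 2637 = 711 (at t = 27), with b = -54.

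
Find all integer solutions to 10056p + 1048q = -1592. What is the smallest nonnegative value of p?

gcd(10056, 1048):
  10056 = 9*1048 + 624
  1048 = 1*624 + 424
  624 = 1*424 + 200
  424 = 2*200 + 24
  200 = 8*24 + 8
  24 = 3*8
so gcd(10056, 1048) = 8.
8 divides -1592, so solutions exist.
Back-substitute for Bézout coefficients:
  8 = 200 - 8*24
  ... = 10056*(42) + 1048*(-403)
Scale by -1592/8 = -199: (p₀, q₀) = (-8358, 80197).
General solution: p = -8358 + 131t, q = 80197 - 1257t for integer t.
p ≥ 0: smallest is -8358 mod 131 = 26 (at t = 64), with q = -251.

26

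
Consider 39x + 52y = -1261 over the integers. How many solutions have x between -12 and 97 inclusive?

28

gcd(52, 39):
  52 = 1*39 + 13
  39 = 3*13
so gcd(52, 39) = 13.
Back-substitute for Bézout coefficients:
  13 = 52 - 1*39
  ... = 39*(-1) + 52*(1)
Scale by -97: particular solution (97, -97); reduce x mod 4: (1, -25).
General solution: x = 1 + 4t, y = -25 - 3t for integer t.
-12 ≤ 1 + 4t ≤ 97 gives t ∈ [-3, 24], which is 28 values.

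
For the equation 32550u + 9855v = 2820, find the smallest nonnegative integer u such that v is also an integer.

341

gcd(32550, 9855) = 15  (32550 = 3·9855 + 2985, 9855 = 3·2985 + 900, 2985 = 3·900 + 285, 900 = 3·285 + 45, 285 = 6·45 + 15, 45 = 3·15).
15 divides 2820, so solutions exist.
Back-substituting, 32550·(208) + 9855·(-687) = 15.
Scale by 2820/15 = 188: (u₀, v₀) = (39104, -129156).
General solution: u = 39104 + 657t, v = -129156 - 2170t for integer t.
u ≥ 0: smallest is 39104 mod 657 = 341 (at t = -59), with v = -1126.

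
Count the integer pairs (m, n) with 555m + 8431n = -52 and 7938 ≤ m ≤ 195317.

gcd(8431, 555) = 1.
By Bézout, 555×(1352) + 8431×(-89) = 1.
Particular solution: (5575, -367).
General solution: m = 5575 + 8431t, n = -367 - 555t for integer t.
7938 ≤ 5575 + 8431t ≤ 195317 gives t ∈ [1, 22], which is 22 values.

22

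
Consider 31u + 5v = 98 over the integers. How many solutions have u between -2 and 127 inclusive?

26

gcd(31, 5):
  31 = 6·5 + 1
  5 = 5·1
so gcd(31, 5) = 1.
Back-substitute for Bézout coefficients:
  1 = 31 - 6·5
  ... = 31·(1) + 5·(-6)
Scale by 98: particular solution (98, -588); reduce u mod 5: (3, 1).
General solution: u = 3 + 5t, v = 1 - 31t for integer t.
-2 ≤ 3 + 5t ≤ 127 gives t ∈ [-1, 24], which is 26 values.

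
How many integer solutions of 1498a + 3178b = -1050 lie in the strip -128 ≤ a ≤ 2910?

gcd(3178, 1498):
  3178 = 2*1498 + 182
  1498 = 8*182 + 42
  182 = 4*42 + 14
  42 = 3*14
so gcd(3178, 1498) = 14.
Back-substitute for Bézout coefficients:
  14 = 182 - 4*42
  ... = 1498*(-70) + 3178*(33)
Scale by -75: particular solution (5250, -2475); reduce a mod 227: (29, -14).
General solution: a = 29 + 227t, b = -14 - 107t for integer t.
-128 ≤ 29 + 227t ≤ 2910 gives t ∈ [0, 12], which is 13 values.

13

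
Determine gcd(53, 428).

1

gcd(428, 53):
  428 = 8×53 + 4
  53 = 13×4 + 1
  4 = 4×1
so gcd(428, 53) = 1.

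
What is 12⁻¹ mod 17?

10

gcd(17, 12):
  17 = 1·12 + 5
  12 = 2·5 + 2
  5 = 2·2 + 1
  2 = 2·1
so gcd(17, 12) = 1.
Back-substitute for Bézout coefficients:
  1 = 5 - 2·2
  ... = 12·(-7) + 17·(5)
So 12·-7 ≡ 1 (mod 17), and -7 mod 17 = 10.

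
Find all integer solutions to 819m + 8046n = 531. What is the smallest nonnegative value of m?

gcd(8046, 819) = 9  (8046 = 9*819 + 675, 819 = 1*675 + 144, 675 = 4*144 + 99, 144 = 1*99 + 45, 99 = 2*45 + 9, 45 = 5*9).
9 divides 531, so solutions exist.
Back-substituting, 819*(-167) + 8046*(17) = 9.
Scale by 531/9 = 59: (m₀, n₀) = (-9853, 1003).
General solution: m = -9853 + 894t, n = 1003 - 91t for integer t.
m ≥ 0: smallest is -9853 mod 894 = 875 (at t = 12), with n = -89.

875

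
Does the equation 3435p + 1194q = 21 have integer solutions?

yes

gcd(3435, 1194) = 3  (3435 = 2·1194 + 1047, 1194 = 1·1047 + 147, 1047 = 7·147 + 18, 147 = 8·18 + 3, 18 = 6·3).
3 divides 21, so integer solutions exist.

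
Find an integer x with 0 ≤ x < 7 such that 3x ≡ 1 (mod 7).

gcd(7, 3) = 1.
By Bézout, 3×(-2) + 7×(1) = 1.
So 3×-2 ≡ 1 (mod 7), and -2 mod 7 = 5.

5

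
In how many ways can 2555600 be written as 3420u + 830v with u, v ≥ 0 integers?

9

gcd(3420, 830) = 10.
By Bézout, 3420·(25) + 830·(-103) = 10.
One solution: (75, 2770).
General: u = 75 + 83t, v = 2770 - 342t.
u ≥ 0 ⇒ t ≥ 0; v ≥ 0 ⇒ t ≤ 8. So t ∈ [0, 8]: 9 solutions.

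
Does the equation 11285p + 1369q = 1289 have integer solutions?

no

gcd(11285, 1369):
  11285 = 8*1369 + 333
  1369 = 4*333 + 37
  333 = 9*37
so gcd(11285, 1369) = 37.
37 does not divide 1289 (remainder 31), so no integer solutions.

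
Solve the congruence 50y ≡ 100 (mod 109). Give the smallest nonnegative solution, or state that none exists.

gcd(109, 50):
  109 = 2*50 + 9
  50 = 5*9 + 5
  9 = 1*5 + 4
  5 = 1*4 + 1
  4 = 4*1
so gcd(109, 50) = 1.
1 divides 100, so solutions exist.
Back-substitute for Bézout coefficients:
  1 = 5 - 1*4
  ... = 50*(24) + 109*(-11)
So 50*(24) ≡ 1 (mod 109); multiply by 100: y ≡ 2400 (mod 109).
Smallest nonnegative: y = 2400 mod 109 = 2.

2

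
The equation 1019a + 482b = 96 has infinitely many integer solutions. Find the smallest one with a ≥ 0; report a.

326

gcd(1019, 482) = 1.
1 divides 96, so solutions exist.
By Bézout, 1019·(149) + 482·(-315) = 1.
Scale by 96/1 = 96: (a₀, b₀) = (14304, -30240).
General solution: a = 14304 + 482t, b = -30240 - 1019t for integer t.
a ≥ 0: smallest is 14304 mod 482 = 326 (at t = -29), with b = -689.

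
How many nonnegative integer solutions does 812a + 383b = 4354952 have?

14

gcd(812, 383) = 1  (812 = 2*383 + 46, 383 = 8*46 + 15, 46 = 3*15 + 1, 15 = 15*1).
Back-substituting, 812*(25) + 383*(-53) = 1.
Scale by 4354952: one solution is (108873800, -230812456). Reduce a mod 383: (305, 10724).
General: a = 305 + 383t, b = 10724 - 812t.
a ≥ 0 ⇒ t ≥ 0; b ≥ 0 ⇒ t ≤ 13. So t ∈ [0, 13]: 14 solutions.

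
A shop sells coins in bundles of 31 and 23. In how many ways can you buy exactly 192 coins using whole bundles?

1

Need nonnegative integers with 31j + 23k = 192.
gcd(31, 23) = 1, and 31·(3) + 23·(-4) = 1.
So (j₀, k₀) = (576, -768); general j = 576 + 23t, k = -768 - 31t.
j ≥ 0 ⇒ t ≥ -25; k ≥ 0 ⇒ t ≤ -25. That's 1 value of t.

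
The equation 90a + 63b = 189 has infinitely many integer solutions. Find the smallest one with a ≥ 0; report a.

gcd(90, 63) = 9  (90 = 1×63 + 27, 63 = 2×27 + 9, 27 = 3×9).
9 divides 189, so solutions exist.
Back-substituting, 90×(-2) + 63×(3) = 9.
Scale by 189/9 = 21: (a₀, b₀) = (-42, 63).
General solution: a = -42 + 7t, b = 63 - 10t for integer t.
a ≥ 0: smallest is -42 mod 7 = 0 (at t = 6), with b = 3.

0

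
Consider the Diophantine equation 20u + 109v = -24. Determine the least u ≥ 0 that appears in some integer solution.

gcd(109, 20) = 1  (109 = 5·20 + 9, 20 = 2·9 + 2, 9 = 4·2 + 1, 2 = 2·1).
1 divides -24, so solutions exist.
Back-substituting, 20·(-49) + 109·(9) = 1.
Scale by -24/1 = -24: (u₀, v₀) = (1176, -216).
General solution: u = 1176 + 109t, v = -216 - 20t for integer t.
u ≥ 0: smallest is 1176 mod 109 = 86 (at t = -10), with v = -16.

86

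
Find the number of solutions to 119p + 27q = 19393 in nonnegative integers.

6

gcd(119, 27) = 1  (119 = 4·27 + 11, 27 = 2·11 + 5, 11 = 2·5 + 1, 5 = 5·1).
Back-substituting, 119·(5) + 27·(-22) = 1.
Scale by 19393: one solution is (96965, -426646). Reduce p mod 27: (8, 683).
General: p = 8 + 27t, q = 683 - 119t.
p ≥ 0 ⇒ t ≥ 0; q ≥ 0 ⇒ t ≤ 5. So t ∈ [0, 5]: 6 solutions.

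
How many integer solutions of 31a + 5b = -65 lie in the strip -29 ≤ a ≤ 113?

gcd(31, 5) = 1  (31 = 6*5 + 1, 5 = 5*1).
Back-substituting, 31*(1) + 5*(-6) = 1.
Scale by -65: particular solution (-65, 390); reduce a mod 5: (0, -13).
General solution: a = 0 + 5t, b = -13 - 31t for integer t.
-29 ≤ 0 + 5t ≤ 113 gives t ∈ [-5, 22], which is 28 values.

28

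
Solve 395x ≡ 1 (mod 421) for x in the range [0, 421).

340

gcd(421, 395) = 1.
By Bézout, 395×(-81) + 421×(76) = 1.
So 395×-81 ≡ 1 (mod 421), and -81 mod 421 = 340.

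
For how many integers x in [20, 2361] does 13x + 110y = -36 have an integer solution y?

gcd(110, 13) = 1.
By Bézout, 13*(17) + 110*(-2) = 1.
Particular solution: (48, -6).
General solution: x = 48 + 110t, y = -6 - 13t for integer t.
20 ≤ 48 + 110t ≤ 2361 gives t ∈ [0, 21], which is 22 values.

22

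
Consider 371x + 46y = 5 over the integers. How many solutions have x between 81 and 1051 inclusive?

21

gcd(371, 46):
  371 = 8×46 + 3
  46 = 15×3 + 1
  3 = 3×1
so gcd(371, 46) = 1.
Back-substitute for Bézout coefficients:
  1 = 46 - 15×3
  ... = 371×(-15) + 46×(121)
Scale by 5: particular solution (-75, 605); reduce x mod 46: (17, -137).
General solution: x = 17 + 46t, y = -137 - 371t for integer t.
81 ≤ 17 + 46t ≤ 1051 gives t ∈ [2, 22], which is 21 values.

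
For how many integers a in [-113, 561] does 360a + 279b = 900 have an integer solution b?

22

gcd(360, 279):
  360 = 1×279 + 81
  279 = 3×81 + 36
  81 = 2×36 + 9
  36 = 4×9
so gcd(360, 279) = 9.
Back-substitute for Bézout coefficients:
  9 = 81 - 2×36
  ... = 360×(7) + 279×(-9)
Scale by 100: particular solution (700, -900); reduce a mod 31: (18, -20).
General solution: a = 18 + 31t, b = -20 - 40t for integer t.
-113 ≤ 18 + 31t ≤ 561 gives t ∈ [-4, 17], which is 22 values.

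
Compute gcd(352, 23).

1

gcd(352, 23):
  352 = 15×23 + 7
  23 = 3×7 + 2
  7 = 3×2 + 1
  2 = 2×1
so gcd(352, 23) = 1.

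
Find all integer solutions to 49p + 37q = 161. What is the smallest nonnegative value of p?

35

gcd(49, 37):
  49 = 1*37 + 12
  37 = 3*12 + 1
  12 = 12*1
so gcd(49, 37) = 1.
1 divides 161, so solutions exist.
Back-substitute for Bézout coefficients:
  1 = 37 - 3*12
  ... = 49*(-3) + 37*(4)
Scale by 161/1 = 161: (p₀, q₀) = (-483, 644).
General solution: p = -483 + 37t, q = 644 - 49t for integer t.
p ≥ 0: smallest is -483 mod 37 = 35 (at t = 14), with q = -42.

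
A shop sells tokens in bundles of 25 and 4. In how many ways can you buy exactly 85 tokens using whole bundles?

Need nonnegative integers with 25j + 4k = 85.
gcd(25, 4) = 1, and 25·(1) + 4·(-6) = 1.
So (j₀, k₀) = (85, -510); general j = 85 + 4t, k = -510 - 25t.
j ≥ 0 ⇒ t ≥ -21; k ≥ 0 ⇒ t ≤ -21. That's 1 value of t.

1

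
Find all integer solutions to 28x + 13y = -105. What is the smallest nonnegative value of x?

6

gcd(28, 13):
  28 = 2·13 + 2
  13 = 6·2 + 1
  2 = 2·1
so gcd(28, 13) = 1.
1 divides -105, so solutions exist.
Back-substitute for Bézout coefficients:
  1 = 13 - 6·2
  ... = 28·(-6) + 13·(13)
Scale by -105/1 = -105: (x₀, y₀) = (630, -1365).
General solution: x = 630 + 13t, y = -1365 - 28t for integer t.
x ≥ 0: smallest is 630 mod 13 = 6 (at t = -48), with y = -21.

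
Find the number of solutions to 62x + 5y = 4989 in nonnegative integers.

16

gcd(62, 5) = 1.
By Bézout, 62×(-2) + 5×(25) = 1.
One solution: (2, 973).
General: x = 2 + 5t, y = 973 - 62t.
x ≥ 0 ⇒ t ≥ 0; y ≥ 0 ⇒ t ≤ 15. So t ∈ [0, 15]: 16 solutions.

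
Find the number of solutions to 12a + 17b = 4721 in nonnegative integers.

24

gcd(17, 12) = 1  (17 = 1*12 + 5, 12 = 2*5 + 2, 5 = 2*2 + 1, 2 = 2*1).
Back-substituting, 12*(-7) + 17*(5) = 1.
Scale by 4721: one solution is (-33047, 23605). Reduce a mod 17: (1, 277).
General: a = 1 + 17t, b = 277 - 12t.
a ≥ 0 ⇒ t ≥ 0; b ≥ 0 ⇒ t ≤ 23. So t ∈ [0, 23]: 24 solutions.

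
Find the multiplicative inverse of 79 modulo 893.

260

gcd(893, 79):
  893 = 11·79 + 24
  79 = 3·24 + 7
  24 = 3·7 + 3
  7 = 2·3 + 1
  3 = 3·1
so gcd(893, 79) = 1.
Back-substitute for Bézout coefficients:
  1 = 7 - 2·3
  ... = 79·(260) + 893·(-23)
So 79·260 ≡ 1 (mod 893), and 260 mod 893 = 260.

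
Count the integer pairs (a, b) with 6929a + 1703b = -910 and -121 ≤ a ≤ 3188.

25

gcd(6929, 1703) = 13  (6929 = 4·1703 + 117, 1703 = 14·117 + 65, 117 = 1·65 + 52, 65 = 1·52 + 13, 52 = 4·13).
Back-substituting, 6929·(-29) + 1703·(118) = 13.
Scale by -70: particular solution (2030, -8260); reduce a mod 131: (65, -265).
General solution: a = 65 + 131t, b = -265 - 533t for integer t.
-121 ≤ 65 + 131t ≤ 3188 gives t ∈ [-1, 23], which is 25 values.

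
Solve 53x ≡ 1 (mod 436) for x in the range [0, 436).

gcd(436, 53) = 1  (436 = 8·53 + 12, 53 = 4·12 + 5, 12 = 2·5 + 2, 5 = 2·2 + 1, 2 = 2·1).
Back-substituting, 53·(181) + 436·(-22) = 1.
So 53·181 ≡ 1 (mod 436), and 181 mod 436 = 181.

181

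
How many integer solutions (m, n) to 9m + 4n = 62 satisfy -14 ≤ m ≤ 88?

gcd(9, 4):
  9 = 2×4 + 1
  4 = 4×1
so gcd(9, 4) = 1.
Back-substitute for Bézout coefficients:
  1 = 9 - 2×4
  ... = 9×(1) + 4×(-2)
Scale by 62: particular solution (62, -124); reduce m mod 4: (2, 11).
General solution: m = 2 + 4t, n = 11 - 9t for integer t.
-14 ≤ 2 + 4t ≤ 88 gives t ∈ [-4, 21], which is 26 values.

26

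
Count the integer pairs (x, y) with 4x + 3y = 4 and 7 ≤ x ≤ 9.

1

gcd(4, 3) = 1  (4 = 1*3 + 1, 3 = 3*1).
Back-substituting, 4*(1) + 3*(-1) = 1.
Scale by 4: particular solution (4, -4); reduce x mod 3: (1, 0).
General solution: x = 1 + 3t, y = 0 - 4t for integer t.
7 ≤ 1 + 3t ≤ 9 gives t ∈ [2, 2], which is 1 value.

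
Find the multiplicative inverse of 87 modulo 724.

gcd(724, 87) = 1.
By Bézout, 87·(-233) + 724·(28) = 1.
So 87·-233 ≡ 1 (mod 724), and -233 mod 724 = 491.

491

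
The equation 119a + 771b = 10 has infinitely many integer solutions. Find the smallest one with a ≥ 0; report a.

gcd(771, 119):
  771 = 6·119 + 57
  119 = 2·57 + 5
  57 = 11·5 + 2
  5 = 2·2 + 1
  2 = 2·1
so gcd(771, 119) = 1.
1 divides 10, so solutions exist.
Back-substitute for Bézout coefficients:
  1 = 5 - 2·2
  ... = 119·(311) + 771·(-48)
Scale by 10/1 = 10: (a₀, b₀) = (3110, -480).
General solution: a = 3110 + 771t, b = -480 - 119t for integer t.
a ≥ 0: smallest is 3110 mod 771 = 26 (at t = -4), with b = -4.

26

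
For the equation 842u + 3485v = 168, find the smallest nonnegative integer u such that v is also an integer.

gcd(3485, 842) = 1  (3485 = 4·842 + 117, 842 = 7·117 + 23, 117 = 5·23 + 2, 23 = 11·2 + 1, 2 = 2·1).
1 divides 168, so solutions exist.
Back-substituting, 842·(1668) + 3485·(-403) = 1.
Scale by 168/1 = 168: (u₀, v₀) = (280224, -67704).
General solution: u = 280224 + 3485t, v = -67704 - 842t for integer t.
u ≥ 0: smallest is 280224 mod 3485 = 1424 (at t = -80), with v = -344.

1424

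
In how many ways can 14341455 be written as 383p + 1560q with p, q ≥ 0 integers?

gcd(1560, 383) = 1.
By Bézout, 383*(167) + 1560*(-41) = 1.
One solution: (225, 9138).
General: p = 225 + 1560t, q = 9138 - 383t.
p ≥ 0 ⇒ t ≥ 0; q ≥ 0 ⇒ t ≤ 23. So t ∈ [0, 23]: 24 solutions.

24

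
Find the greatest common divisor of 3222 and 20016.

18

gcd(20016, 3222):
  20016 = 6*3222 + 684
  3222 = 4*684 + 486
  684 = 1*486 + 198
  486 = 2*198 + 90
  198 = 2*90 + 18
  90 = 5*18
so gcd(20016, 3222) = 18.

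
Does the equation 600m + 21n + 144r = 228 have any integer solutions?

yes

gcd(600, 21) = 3  (600 = 28*21 + 12, 21 = 1*12 + 9, 12 = 1*9 + 3, 9 = 3*3).
gcd(3, 144) = 3.
3 divides 228, so integer solutions exist.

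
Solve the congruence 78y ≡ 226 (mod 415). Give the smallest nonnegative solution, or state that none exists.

gcd(415, 78):
  415 = 5*78 + 25
  78 = 3*25 + 3
  25 = 8*3 + 1
  3 = 3*1
so gcd(415, 78) = 1.
1 divides 226, so solutions exist.
Back-substitute for Bézout coefficients:
  1 = 25 - 8*3
  ... = 78*(-133) + 415*(25)
So 78*(-133) ≡ 1 (mod 415); multiply by 226: y ≡ -30058 (mod 415).
Smallest nonnegative: y = -30058 mod 415 = 237.

237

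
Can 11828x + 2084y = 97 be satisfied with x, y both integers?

no

gcd(11828, 2084):
  11828 = 5*2084 + 1408
  2084 = 1*1408 + 676
  1408 = 2*676 + 56
  676 = 12*56 + 4
  56 = 14*4
so gcd(11828, 2084) = 4.
4 does not divide 97 (remainder 1), so no integer solutions.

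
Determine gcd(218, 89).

gcd(218, 89):
  218 = 2*89 + 40
  89 = 2*40 + 9
  40 = 4*9 + 4
  9 = 2*4 + 1
  4 = 4*1
so gcd(218, 89) = 1.

1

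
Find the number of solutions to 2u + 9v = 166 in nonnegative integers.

gcd(9, 2) = 1  (9 = 4×2 + 1, 2 = 2×1).
Back-substituting, 2×(-4) + 9×(1) = 1.
Scale by 166: one solution is (-664, 166). Reduce u mod 9: (2, 18).
General: u = 2 + 9t, v = 18 - 2t.
u ≥ 0 ⇒ t ≥ 0; v ≥ 0 ⇒ t ≤ 9. So t ∈ [0, 9]: 10 solutions.

10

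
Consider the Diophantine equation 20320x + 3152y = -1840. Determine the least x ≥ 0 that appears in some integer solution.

gcd(20320, 3152) = 16  (20320 = 6·3152 + 1408, 3152 = 2·1408 + 336, 1408 = 4·336 + 64, 336 = 5·64 + 16, 64 = 4·16).
16 divides -1840, so solutions exist.
Back-substituting, 20320·(-47) + 3152·(303) = 16.
Scale by -1840/16 = -115: (x₀, y₀) = (5405, -34845).
General solution: x = 5405 + 197t, y = -34845 - 1270t for integer t.
x ≥ 0: smallest is 5405 mod 197 = 86 (at t = -27), with y = -555.

86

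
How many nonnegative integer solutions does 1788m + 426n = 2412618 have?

19

gcd(1788, 426) = 6.
By Bézout, 1788×(-5) + 426×(21) = 6.
One solution: (63, 5399).
General: m = 63 + 71t, n = 5399 - 298t.
m ≥ 0 ⇒ t ≥ 0; n ≥ 0 ⇒ t ≤ 18. So t ∈ [0, 18]: 19 solutions.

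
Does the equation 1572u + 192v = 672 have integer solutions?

yes

gcd(1572, 192) = 12  (1572 = 8×192 + 36, 192 = 5×36 + 12, 36 = 3×12).
12 divides 672, so integer solutions exist.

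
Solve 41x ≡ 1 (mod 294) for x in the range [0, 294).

251

gcd(294, 41) = 1  (294 = 7×41 + 7, 41 = 5×7 + 6, 7 = 1×6 + 1, 6 = 6×1).
Back-substituting, 41×(-43) + 294×(6) = 1.
So 41×-43 ≡ 1 (mod 294), and -43 mod 294 = 251.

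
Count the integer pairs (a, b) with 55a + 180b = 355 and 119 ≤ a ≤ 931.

gcd(180, 55) = 5  (180 = 3*55 + 15, 55 = 3*15 + 10, 15 = 1*10 + 5, 10 = 2*5).
Back-substituting, 55*(-13) + 180*(4) = 5.
Scale by 71: particular solution (-923, 284); reduce a mod 36: (13, -2).
General solution: a = 13 + 36t, b = -2 - 11t for integer t.
119 ≤ 13 + 36t ≤ 931 gives t ∈ [3, 25], which is 23 values.

23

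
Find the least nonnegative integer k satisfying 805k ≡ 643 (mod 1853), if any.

620

gcd(1853, 805) = 1.
1 divides 643, so solutions exist.
By Bézout, 805·(122) + 1853·(-53) = 1.
So 805·(122) ≡ 1 (mod 1853); multiply by 643: k ≡ 78446 (mod 1853).
Smallest nonnegative: k = 78446 mod 1853 = 620.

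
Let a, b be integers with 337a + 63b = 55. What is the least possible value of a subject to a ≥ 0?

34

gcd(337, 63):
  337 = 5*63 + 22
  63 = 2*22 + 19
  22 = 1*19 + 3
  19 = 6*3 + 1
  3 = 3*1
so gcd(337, 63) = 1.
1 divides 55, so solutions exist.
Back-substitute for Bézout coefficients:
  1 = 19 - 6*3
  ... = 337*(-20) + 63*(107)
Scale by 55/1 = 55: (a₀, b₀) = (-1100, 5885).
General solution: a = -1100 + 63t, b = 5885 - 337t for integer t.
a ≥ 0: smallest is -1100 mod 63 = 34 (at t = 18), with b = -181.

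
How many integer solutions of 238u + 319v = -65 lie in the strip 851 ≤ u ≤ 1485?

2

gcd(319, 238):
  319 = 1×238 + 81
  238 = 2×81 + 76
  81 = 1×76 + 5
  76 = 15×5 + 1
  5 = 5×1
so gcd(319, 238) = 1.
Back-substitute for Bézout coefficients:
  1 = 76 - 15×5
  ... = 238×(63) + 319×(-47)
Scale by -65: particular solution (-4095, 3055); reduce u mod 319: (52, -39).
General solution: u = 52 + 319t, v = -39 - 238t for integer t.
851 ≤ 52 + 319t ≤ 1485 gives t ∈ [3, 4], which is 2 values.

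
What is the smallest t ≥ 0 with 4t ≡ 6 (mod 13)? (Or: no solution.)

gcd(13, 4) = 1.
1 divides 6, so solutions exist.
By Bézout, 4*(-3) + 13*(1) = 1.
So 4*(-3) ≡ 1 (mod 13); multiply by 6: t ≡ -18 (mod 13).
Smallest nonnegative: t = -18 mod 13 = 8.

8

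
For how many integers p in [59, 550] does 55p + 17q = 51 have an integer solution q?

29

gcd(55, 17):
  55 = 3×17 + 4
  17 = 4×4 + 1
  4 = 4×1
so gcd(55, 17) = 1.
Back-substitute for Bézout coefficients:
  1 = 17 - 4×4
  ... = 55×(-4) + 17×(13)
Scale by 51: particular solution (-204, 663); reduce p mod 17: (0, 3).
General solution: p = 0 + 17t, q = 3 - 55t for integer t.
59 ≤ 0 + 17t ≤ 550 gives t ∈ [4, 32], which is 29 values.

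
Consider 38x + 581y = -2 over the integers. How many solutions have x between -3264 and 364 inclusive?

6

gcd(581, 38):
  581 = 15·38 + 11
  38 = 3·11 + 5
  11 = 2·5 + 1
  5 = 5·1
so gcd(581, 38) = 1.
Back-substitute for Bézout coefficients:
  1 = 11 - 2·5
  ... = 38·(-107) + 581·(7)
Scale by -2: particular solution (214, -14); reduce x mod 581: (214, -14).
General solution: x = 214 + 581t, y = -14 - 38t for integer t.
-3264 ≤ 214 + 581t ≤ 364 gives t ∈ [-5, 0], which is 6 values.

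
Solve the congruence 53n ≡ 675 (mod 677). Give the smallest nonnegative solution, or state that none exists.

gcd(677, 53):
  677 = 12×53 + 41
  53 = 1×41 + 12
  41 = 3×12 + 5
  12 = 2×5 + 2
  5 = 2×2 + 1
  2 = 2×1
so gcd(677, 53) = 1.
1 divides 675, so solutions exist.
Back-substitute for Bézout coefficients:
  1 = 5 - 2×2
  ... = 53×(-281) + 677×(22)
So 53×(-281) ≡ 1 (mod 677); multiply by 675: n ≡ -189675 (mod 677).
Smallest nonnegative: n = -189675 mod 677 = 562.

562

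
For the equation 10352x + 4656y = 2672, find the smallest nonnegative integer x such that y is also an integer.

gcd(10352, 4656):
  10352 = 2·4656 + 1040
  4656 = 4·1040 + 496
  1040 = 2·496 + 48
  496 = 10·48 + 16
  48 = 3·16
so gcd(10352, 4656) = 16.
16 divides 2672, so solutions exist.
Back-substitute for Bézout coefficients:
  16 = 496 - 10·48
  ... = 10352·(-94) + 4656·(209)
Scale by 2672/16 = 167: (x₀, y₀) = (-15698, 34903).
General solution: x = -15698 + 291t, y = 34903 - 647t for integer t.
x ≥ 0: smallest is -15698 mod 291 = 16 (at t = 54), with y = -35.

16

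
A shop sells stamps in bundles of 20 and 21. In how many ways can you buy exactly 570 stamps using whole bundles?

1

Need nonnegative integers with 20j + 21k = 570.
gcd(20, 21) = 1, and 20·(-1) + 21·(1) = 1.
So (j₀, k₀) = (-570, 570); general j = -570 + 21t, k = 570 - 20t.
j ≥ 0 ⇒ t ≥ 28; k ≥ 0 ⇒ t ≤ 28. That's 1 value of t.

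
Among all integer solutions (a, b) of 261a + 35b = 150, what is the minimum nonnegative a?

gcd(261, 35):
  261 = 7×35 + 16
  35 = 2×16 + 3
  16 = 5×3 + 1
  3 = 3×1
so gcd(261, 35) = 1.
1 divides 150, so solutions exist.
Back-substitute for Bézout coefficients:
  1 = 16 - 5×3
  ... = 261×(11) + 35×(-82)
Scale by 150/1 = 150: (a₀, b₀) = (1650, -12300).
General solution: a = 1650 + 35t, b = -12300 - 261t for integer t.
a ≥ 0: smallest is 1650 mod 35 = 5 (at t = -47), with b = -33.

5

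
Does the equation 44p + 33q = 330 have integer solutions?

yes

gcd(44, 33) = 11  (44 = 1·33 + 11, 33 = 3·11).
11 divides 330, so integer solutions exist.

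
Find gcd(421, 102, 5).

gcd(421, 102) = 1.
gcd(1, 5) = 1.

1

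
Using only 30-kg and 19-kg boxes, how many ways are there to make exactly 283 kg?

1

Need nonnegative integers with 30j + 19k = 283.
gcd(30, 19) = 1, and 30·(7) + 19·(-11) = 1.
So (j₀, k₀) = (1981, -3113); general j = 1981 + 19t, k = -3113 - 30t.
j ≥ 0 ⇒ t ≥ -104; k ≥ 0 ⇒ t ≤ -104. That's 1 value of t.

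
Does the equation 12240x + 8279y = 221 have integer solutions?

yes

gcd(12240, 8279) = 17  (12240 = 1*8279 + 3961, 8279 = 2*3961 + 357, 3961 = 11*357 + 34, 357 = 10*34 + 17, 34 = 2*17).
17 divides 221, so integer solutions exist.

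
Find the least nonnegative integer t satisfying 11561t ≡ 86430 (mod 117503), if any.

gcd(117503, 11561) = 1.
1 divides 86430, so solutions exist.
By Bézout, 11561·(-23153) + 117503·(2278) = 1.
So 11561·(-23153) ≡ 1 (mod 117503); multiply by 86430: t ≡ -2001113790 (mod 117503).
Smallest nonnegative: t = -2001113790 mod 117503 = 79803.

79803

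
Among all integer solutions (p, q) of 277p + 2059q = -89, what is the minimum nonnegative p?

743

gcd(2059, 277) = 1  (2059 = 7*277 + 120, 277 = 2*120 + 37, 120 = 3*37 + 9, 37 = 4*9 + 1, 9 = 9*1).
1 divides -89, so solutions exist.
Back-substituting, 277*(223) + 2059*(-30) = 1.
Scale by -89/1 = -89: (p₀, q₀) = (-19847, 2670).
General solution: p = -19847 + 2059t, q = 2670 - 277t for integer t.
p ≥ 0: smallest is -19847 mod 2059 = 743 (at t = 10), with q = -100.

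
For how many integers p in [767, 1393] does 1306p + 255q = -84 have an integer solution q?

gcd(1306, 255):
  1306 = 5·255 + 31
  255 = 8·31 + 7
  31 = 4·7 + 3
  7 = 2·3 + 1
  3 = 3·1
so gcd(1306, 255) = 1.
Back-substitute for Bézout coefficients:
  1 = 7 - 2·3
  ... = 1306·(-74) + 255·(379)
Scale by -84: particular solution (6216, -31836); reduce p mod 255: (96, -492).
General solution: p = 96 + 255t, q = -492 - 1306t for integer t.
767 ≤ 96 + 255t ≤ 1393 gives t ∈ [3, 5], which is 3 values.

3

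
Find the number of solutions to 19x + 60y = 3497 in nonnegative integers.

3

gcd(60, 19):
  60 = 3·19 + 3
  19 = 6·3 + 1
  3 = 3·1
so gcd(60, 19) = 1.
Back-substitute for Bézout coefficients:
  1 = 19 - 6·3
  ... = 19·(19) + 60·(-6)
Scale by 3497: one solution is (66443, -20982). Reduce x mod 60: (23, 51).
General: x = 23 + 60t, y = 51 - 19t.
x ≥ 0 ⇒ t ≥ 0; y ≥ 0 ⇒ t ≤ 2. So t ∈ [0, 2]: 3 solutions.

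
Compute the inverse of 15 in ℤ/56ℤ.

gcd(56, 15) = 1.
By Bézout, 15×(15) + 56×(-4) = 1.
So 15×15 ≡ 1 (mod 56), and 15 mod 56 = 15.

15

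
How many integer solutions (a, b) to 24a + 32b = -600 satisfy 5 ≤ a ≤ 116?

gcd(32, 24):
  32 = 1×24 + 8
  24 = 3×8
so gcd(32, 24) = 8.
Back-substitute for Bézout coefficients:
  8 = 32 - 1×24
  ... = 24×(-1) + 32×(1)
Scale by -75: particular solution (75, -75); reduce a mod 4: (3, -21).
General solution: a = 3 + 4t, b = -21 - 3t for integer t.
5 ≤ 3 + 4t ≤ 116 gives t ∈ [1, 28], which is 28 values.

28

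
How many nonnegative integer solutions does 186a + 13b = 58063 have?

24

gcd(186, 13) = 1  (186 = 14*13 + 4, 13 = 3*4 + 1, 4 = 4*1).
Back-substituting, 186*(-3) + 13*(43) = 1.
Scale by 58063: one solution is (-174189, 2496709). Reduce a mod 13: (11, 4309).
General: a = 11 + 13t, b = 4309 - 186t.
a ≥ 0 ⇒ t ≥ 0; b ≥ 0 ⇒ t ≤ 23. So t ∈ [0, 23]: 24 solutions.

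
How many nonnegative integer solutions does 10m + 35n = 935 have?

gcd(35, 10):
  35 = 3·10 + 5
  10 = 2·5
so gcd(35, 10) = 5.
Back-substitute for Bézout coefficients:
  5 = 35 - 3·10
  ... = 10·(-3) + 35·(1)
Scale by 187: one solution is (-561, 187). Reduce m mod 7: (6, 25).
General: m = 6 + 7t, n = 25 - 2t.
m ≥ 0 ⇒ t ≥ 0; n ≥ 0 ⇒ t ≤ 12. So t ∈ [0, 12]: 13 solutions.

13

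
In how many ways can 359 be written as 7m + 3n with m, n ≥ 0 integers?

gcd(7, 3) = 1  (7 = 2·3 + 1, 3 = 3·1).
Back-substituting, 7·(1) + 3·(-2) = 1.
Scale by 359: one solution is (359, -718). Reduce m mod 3: (2, 115).
General: m = 2 + 3t, n = 115 - 7t.
m ≥ 0 ⇒ t ≥ 0; n ≥ 0 ⇒ t ≤ 16. So t ∈ [0, 16]: 17 solutions.

17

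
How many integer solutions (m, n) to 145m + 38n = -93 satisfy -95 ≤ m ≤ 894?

26

gcd(145, 38) = 1.
By Bézout, 145*(-11) + 38*(42) = 1.
Particular solution: (35, -136).
General solution: m = 35 + 38t, n = -136 - 145t for integer t.
-95 ≤ 35 + 38t ≤ 894 gives t ∈ [-3, 22], which is 26 values.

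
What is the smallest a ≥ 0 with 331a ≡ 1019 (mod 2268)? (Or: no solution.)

1997

gcd(2268, 331) = 1.
1 divides 1019, so solutions exist.
By Bézout, 331·(-185) + 2268·(27) = 1.
So 331·(-185) ≡ 1 (mod 2268); multiply by 1019: a ≡ -188515 (mod 2268).
Smallest nonnegative: a = -188515 mod 2268 = 1997.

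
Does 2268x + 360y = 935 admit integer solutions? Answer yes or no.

gcd(2268, 360) = 36  (2268 = 6·360 + 108, 360 = 3·108 + 36, 108 = 3·36).
36 does not divide 935 (remainder 35), so no integer solutions.

no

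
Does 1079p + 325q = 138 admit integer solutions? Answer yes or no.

gcd(1079, 325) = 13  (1079 = 3·325 + 104, 325 = 3·104 + 13, 104 = 8·13).
13 does not divide 138 (remainder 8), so no integer solutions.

no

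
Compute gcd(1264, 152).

8

gcd(1264, 152):
  1264 = 8*152 + 48
  152 = 3*48 + 8
  48 = 6*8
so gcd(1264, 152) = 8.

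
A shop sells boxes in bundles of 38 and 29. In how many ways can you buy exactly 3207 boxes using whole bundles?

Need nonnegative integers with 38j + 29k = 3207.
gcd(38, 29) = 1, and 38·(13) + 29·(-17) = 1.
So (j₀, k₀) = (41691, -54519); general j = 41691 + 29t, k = -54519 - 38t.
j ≥ 0 ⇒ t ≥ -1437; k ≥ 0 ⇒ t ≤ -1435. That's 3 values of t.

3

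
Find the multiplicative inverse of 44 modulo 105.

74

gcd(105, 44) = 1.
By Bézout, 44*(-31) + 105*(13) = 1.
So 44*-31 ≡ 1 (mod 105), and -31 mod 105 = 74.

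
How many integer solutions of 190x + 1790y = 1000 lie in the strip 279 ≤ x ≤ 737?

gcd(1790, 190):
  1790 = 9×190 + 80
  190 = 2×80 + 30
  80 = 2×30 + 20
  30 = 1×20 + 10
  20 = 2×10
so gcd(1790, 190) = 10.
Back-substitute for Bézout coefficients:
  10 = 30 - 1×20
  ... = 190×(66) + 1790×(-7)
Scale by 100: particular solution (6600, -700); reduce x mod 179: (156, -16).
General solution: x = 156 + 179t, y = -16 - 19t for integer t.
279 ≤ 156 + 179t ≤ 737 gives t ∈ [1, 3], which is 3 values.

3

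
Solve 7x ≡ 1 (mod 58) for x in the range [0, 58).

gcd(58, 7):
  58 = 8·7 + 2
  7 = 3·2 + 1
  2 = 2·1
so gcd(58, 7) = 1.
Back-substitute for Bézout coefficients:
  1 = 7 - 3·2
  ... = 7·(25) + 58·(-3)
So 7·25 ≡ 1 (mod 58), and 25 mod 58 = 25.

25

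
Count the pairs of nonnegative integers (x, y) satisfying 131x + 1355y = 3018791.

17

gcd(1355, 131):
  1355 = 10×131 + 45
  131 = 2×45 + 41
  45 = 1×41 + 4
  41 = 10×4 + 1
  4 = 4×1
so gcd(1355, 131) = 1.
Back-substitute for Bézout coefficients:
  1 = 41 - 10×4
  ... = 131×(331) + 1355×(-32)
Scale by 3018791: one solution is (999219821, -96601312). Reduce x mod 1355: (816, 2149).
General: x = 816 + 1355t, y = 2149 - 131t.
x ≥ 0 ⇒ t ≥ 0; y ≥ 0 ⇒ t ≤ 16. So t ∈ [0, 16]: 17 solutions.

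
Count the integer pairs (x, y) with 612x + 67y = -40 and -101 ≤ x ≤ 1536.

gcd(612, 67) = 1  (612 = 9·67 + 9, 67 = 7·9 + 4, 9 = 2·4 + 1, 4 = 4·1).
Back-substituting, 612·(15) + 67·(-137) = 1.
Scale by -40: particular solution (-600, 5480); reduce x mod 67: (3, -28).
General solution: x = 3 + 67t, y = -28 - 612t for integer t.
-101 ≤ 3 + 67t ≤ 1536 gives t ∈ [-1, 22], which is 24 values.

24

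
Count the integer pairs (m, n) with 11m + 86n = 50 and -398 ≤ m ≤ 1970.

27

gcd(86, 11):
  86 = 7·11 + 9
  11 = 1·9 + 2
  9 = 4·2 + 1
  2 = 2·1
so gcd(86, 11) = 1.
Back-substitute for Bézout coefficients:
  1 = 9 - 4·2
  ... = 11·(-39) + 86·(5)
Scale by 50: particular solution (-1950, 250); reduce m mod 86: (28, -3).
General solution: m = 28 + 86t, n = -3 - 11t for integer t.
-398 ≤ 28 + 86t ≤ 1970 gives t ∈ [-4, 22], which is 27 values.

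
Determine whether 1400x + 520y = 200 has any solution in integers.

yes

gcd(1400, 520) = 40  (1400 = 2*520 + 360, 520 = 1*360 + 160, 360 = 2*160 + 40, 160 = 4*40).
40 divides 200, so integer solutions exist.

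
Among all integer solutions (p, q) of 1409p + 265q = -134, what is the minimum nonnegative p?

gcd(1409, 265) = 1  (1409 = 5·265 + 84, 265 = 3·84 + 13, 84 = 6·13 + 6, 13 = 2·6 + 1, 6 = 6·1).
1 divides -134, so solutions exist.
Back-substituting, 1409·(-41) + 265·(218) = 1.
Scale by -134/1 = -134: (p₀, q₀) = (5494, -29212).
General solution: p = 5494 + 265t, q = -29212 - 1409t for integer t.
p ≥ 0: smallest is 5494 mod 265 = 194 (at t = -20), with q = -1032.

194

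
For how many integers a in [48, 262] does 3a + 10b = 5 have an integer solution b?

21

gcd(10, 3):
  10 = 3·3 + 1
  3 = 3·1
so gcd(10, 3) = 1.
Back-substitute for Bézout coefficients:
  1 = 10 - 3·3
  ... = 3·(-3) + 10·(1)
Scale by 5: particular solution (-15, 5); reduce a mod 10: (5, -1).
General solution: a = 5 + 10t, b = -1 - 3t for integer t.
48 ≤ 5 + 10t ≤ 262 gives t ∈ [5, 25], which is 21 values.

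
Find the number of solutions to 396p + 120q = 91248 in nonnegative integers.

23

gcd(396, 120):
  396 = 3·120 + 36
  120 = 3·36 + 12
  36 = 3·12
so gcd(396, 120) = 12.
Back-substitute for Bézout coefficients:
  12 = 120 - 3·36
  ... = 396·(-3) + 120·(10)
Scale by 7604: one solution is (-22812, 76040). Reduce p mod 10: (8, 734).
General: p = 8 + 10t, q = 734 - 33t.
p ≥ 0 ⇒ t ≥ 0; q ≥ 0 ⇒ t ≤ 22. So t ∈ [0, 22]: 23 solutions.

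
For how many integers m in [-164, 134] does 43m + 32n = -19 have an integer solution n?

9

gcd(43, 32):
  43 = 1·32 + 11
  32 = 2·11 + 10
  11 = 1·10 + 1
  10 = 10·1
so gcd(43, 32) = 1.
Back-substitute for Bézout coefficients:
  1 = 11 - 1·10
  ... = 43·(3) + 32·(-4)
Scale by -19: particular solution (-57, 76); reduce m mod 32: (7, -10).
General solution: m = 7 + 32t, n = -10 - 43t for integer t.
-164 ≤ 7 + 32t ≤ 134 gives t ∈ [-5, 3], which is 9 values.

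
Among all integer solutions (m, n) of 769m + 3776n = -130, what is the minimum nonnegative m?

gcd(3776, 769):
  3776 = 4*769 + 700
  769 = 1*700 + 69
  700 = 10*69 + 10
  69 = 6*10 + 9
  10 = 1*9 + 1
  9 = 9*1
so gcd(3776, 769) = 1.
1 divides -130, so solutions exist.
Back-substitute for Bézout coefficients:
  1 = 10 - 1*9
  ... = 769*(-383) + 3776*(78)
Scale by -130/1 = -130: (m₀, n₀) = (49790, -10140).
General solution: m = 49790 + 3776t, n = -10140 - 769t for integer t.
m ≥ 0: smallest is 49790 mod 3776 = 702 (at t = -13), with n = -143.

702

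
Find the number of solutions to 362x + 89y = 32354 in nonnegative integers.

1

gcd(362, 89) = 1.
By Bézout, 362·(15) + 89·(-61) = 1.
One solution: (82, 30).
General: x = 82 + 89t, y = 30 - 362t.
x ≥ 0 ⇒ t ≥ 0; y ≥ 0 ⇒ t ≤ 0. So t ∈ [0, 0]: 1 solution.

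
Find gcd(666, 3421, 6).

1

gcd(3421, 666):
  3421 = 5×666 + 91
  666 = 7×91 + 29
  91 = 3×29 + 4
  29 = 7×4 + 1
  4 = 4×1
so gcd(3421, 666) = 1.
gcd(1, 6) = 1.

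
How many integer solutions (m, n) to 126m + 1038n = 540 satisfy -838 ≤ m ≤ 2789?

gcd(1038, 126):
  1038 = 8*126 + 30
  126 = 4*30 + 6
  30 = 5*6
so gcd(1038, 126) = 6.
Back-substitute for Bézout coefficients:
  6 = 126 - 4*30
  ... = 126*(33) + 1038*(-4)
Scale by 90: particular solution (2970, -360); reduce m mod 173: (29, -3).
General solution: m = 29 + 173t, n = -3 - 21t for integer t.
-838 ≤ 29 + 173t ≤ 2789 gives t ∈ [-5, 15], which is 21 values.

21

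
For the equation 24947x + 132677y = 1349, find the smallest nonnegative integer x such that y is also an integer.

gcd(132677, 24947):
  132677 = 5*24947 + 7942
  24947 = 3*7942 + 1121
  7942 = 7*1121 + 95
  1121 = 11*95 + 76
  95 = 1*76 + 19
  76 = 4*19
so gcd(132677, 24947) = 19.
19 divides 1349, so solutions exist.
Back-substitute for Bézout coefficients:
  19 = 95 - 1*76
  ... = 24947*(-1420) + 132677*(267)
Scale by 1349/19 = 71: (x₀, y₀) = (-100820, 18957).
General solution: x = -100820 + 6983t, y = 18957 - 1313t for integer t.
x ≥ 0: smallest is -100820 mod 6983 = 3925 (at t = 15), with y = -738.

3925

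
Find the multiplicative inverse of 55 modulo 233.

161

gcd(233, 55):
  233 = 4×55 + 13
  55 = 4×13 + 3
  13 = 4×3 + 1
  3 = 3×1
so gcd(233, 55) = 1.
Back-substitute for Bézout coefficients:
  1 = 13 - 4×3
  ... = 55×(-72) + 233×(17)
So 55×-72 ≡ 1 (mod 233), and -72 mod 233 = 161.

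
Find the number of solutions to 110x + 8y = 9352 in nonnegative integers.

22

gcd(110, 8) = 2.
By Bézout, 110*(-1) + 8*(14) = 2.
One solution: (0, 1169).
General: x = 0 + 4t, y = 1169 - 55t.
x ≥ 0 ⇒ t ≥ 0; y ≥ 0 ⇒ t ≤ 21. So t ∈ [0, 21]: 22 solutions.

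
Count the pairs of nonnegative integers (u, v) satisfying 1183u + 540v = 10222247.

gcd(1183, 540) = 1.
By Bézout, 1183×(-173) + 540×(379) = 1.
One solution: (509, 17815).
General: u = 509 + 540t, v = 17815 - 1183t.
u ≥ 0 ⇒ t ≥ 0; v ≥ 0 ⇒ t ≤ 15. So t ∈ [0, 15]: 16 solutions.

16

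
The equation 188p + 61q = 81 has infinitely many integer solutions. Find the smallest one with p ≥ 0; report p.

4

gcd(188, 61):
  188 = 3·61 + 5
  61 = 12·5 + 1
  5 = 5·1
so gcd(188, 61) = 1.
1 divides 81, so solutions exist.
Back-substitute for Bézout coefficients:
  1 = 61 - 12·5
  ... = 188·(-12) + 61·(37)
Scale by 81/1 = 81: (p₀, q₀) = (-972, 2997).
General solution: p = -972 + 61t, q = 2997 - 188t for integer t.
p ≥ 0: smallest is -972 mod 61 = 4 (at t = 16), with q = -11.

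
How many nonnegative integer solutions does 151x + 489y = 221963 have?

gcd(489, 151) = 1.
By Bézout, 151·(-68) + 489·(21) = 1.
One solution: (479, 306).
General: x = 479 + 489t, y = 306 - 151t.
x ≥ 0 ⇒ t ≥ 0; y ≥ 0 ⇒ t ≤ 2. So t ∈ [0, 2]: 3 solutions.

3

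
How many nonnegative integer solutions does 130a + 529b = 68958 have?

gcd(529, 130) = 1  (529 = 4×130 + 9, 130 = 14×9 + 4, 9 = 2×4 + 1, 4 = 4×1).
Back-substituting, 130×(-118) + 529×(29) = 1.
Scale by 68958: one solution is (-8137044, 1999782). Reduce a mod 529: (34, 122).
General: a = 34 + 529t, b = 122 - 130t.
a ≥ 0 ⇒ t ≥ 0; b ≥ 0 ⇒ t ≤ 0. So t ∈ [0, 0]: 1 solution.

1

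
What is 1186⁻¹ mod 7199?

3903

gcd(7199, 1186):
  7199 = 6*1186 + 83
  1186 = 14*83 + 24
  83 = 3*24 + 11
  24 = 2*11 + 2
  11 = 5*2 + 1
  2 = 2*1
so gcd(7199, 1186) = 1.
Back-substitute for Bézout coefficients:
  1 = 11 - 5*2
  ... = 1186*(-3296) + 7199*(543)
So 1186*-3296 ≡ 1 (mod 7199), and -3296 mod 7199 = 3903.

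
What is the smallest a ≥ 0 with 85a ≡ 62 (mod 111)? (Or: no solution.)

gcd(111, 85):
  111 = 1×85 + 26
  85 = 3×26 + 7
  26 = 3×7 + 5
  7 = 1×5 + 2
  5 = 2×2 + 1
  2 = 2×1
so gcd(111, 85) = 1.
1 divides 62, so solutions exist.
Back-substitute for Bézout coefficients:
  1 = 5 - 2×2
  ... = 85×(-47) + 111×(36)
So 85×(-47) ≡ 1 (mod 111); multiply by 62: a ≡ -2914 (mod 111).
Smallest nonnegative: a = -2914 mod 111 = 83.

83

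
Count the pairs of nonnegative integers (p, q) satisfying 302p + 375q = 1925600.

17

gcd(375, 302) = 1  (375 = 1·302 + 73, 302 = 4·73 + 10, 73 = 7·10 + 3, 10 = 3·3 + 1, 3 = 3·1).
Back-substituting, 302·(113) + 375·(-91) = 1.
Scale by 1925600: one solution is (217592800, -175229600). Reduce p mod 375: (175, 4994).
General: p = 175 + 375t, q = 4994 - 302t.
p ≥ 0 ⇒ t ≥ 0; q ≥ 0 ⇒ t ≤ 16. So t ∈ [0, 16]: 17 solutions.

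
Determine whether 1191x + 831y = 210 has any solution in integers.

yes

gcd(1191, 831) = 3  (1191 = 1×831 + 360, 831 = 2×360 + 111, 360 = 3×111 + 27, 111 = 4×27 + 3, 27 = 9×3).
3 divides 210, so integer solutions exist.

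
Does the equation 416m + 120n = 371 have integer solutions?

no

gcd(416, 120) = 8.
8 does not divide 371 (remainder 3), so no integer solutions.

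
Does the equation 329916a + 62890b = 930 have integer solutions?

gcd(329916, 62890) = 38.
38 does not divide 930 (remainder 18), so no integer solutions.

no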